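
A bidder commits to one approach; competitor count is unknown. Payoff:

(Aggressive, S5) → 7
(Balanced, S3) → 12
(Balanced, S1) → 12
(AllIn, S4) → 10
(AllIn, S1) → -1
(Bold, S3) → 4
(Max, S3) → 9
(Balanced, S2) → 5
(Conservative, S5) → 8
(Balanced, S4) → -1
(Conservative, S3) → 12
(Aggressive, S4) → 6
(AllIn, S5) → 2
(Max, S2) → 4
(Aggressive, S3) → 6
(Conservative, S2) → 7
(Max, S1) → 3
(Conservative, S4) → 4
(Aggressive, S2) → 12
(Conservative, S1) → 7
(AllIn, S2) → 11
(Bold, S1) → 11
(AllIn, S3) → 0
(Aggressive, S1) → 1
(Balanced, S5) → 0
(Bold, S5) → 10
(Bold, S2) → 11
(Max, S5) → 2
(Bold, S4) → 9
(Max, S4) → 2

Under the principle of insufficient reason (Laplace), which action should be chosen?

Bold

Row averages: Conservative=7.6, Balanced=5.6, Aggressive=6.4, Bold=9, AllIn=4.4, Max=4
Highest average = 9 → Bold.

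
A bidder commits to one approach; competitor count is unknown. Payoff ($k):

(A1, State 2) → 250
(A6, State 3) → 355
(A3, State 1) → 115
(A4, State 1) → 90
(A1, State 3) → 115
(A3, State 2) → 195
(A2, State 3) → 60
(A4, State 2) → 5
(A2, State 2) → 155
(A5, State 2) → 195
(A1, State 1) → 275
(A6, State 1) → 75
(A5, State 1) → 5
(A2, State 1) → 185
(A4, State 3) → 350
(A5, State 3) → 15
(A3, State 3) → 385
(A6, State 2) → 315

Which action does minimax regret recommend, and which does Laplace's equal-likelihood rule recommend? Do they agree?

Column bests: State 1=275, State 2=315, State 3=385.
A1 regrets: 0, 65, 270 → max 270
A2 regrets: 90, 160, 325 → max 325
A3 regrets: 160, 120, 0 → max 160
A4 regrets: 185, 310, 35 → max 310
A5 regrets: 270, 120, 370 → max 370
A6 regrets: 200, 0, 30 → max 200
Smallest max regret = 160 → A3.
Row averages: A1=640/3, A2=400/3, A3=695/3, A4=445/3, A5=215/3, A6=745/3
Highest average = 745/3 → A6.

minimax regret → A3; laplace → A6 (disagree)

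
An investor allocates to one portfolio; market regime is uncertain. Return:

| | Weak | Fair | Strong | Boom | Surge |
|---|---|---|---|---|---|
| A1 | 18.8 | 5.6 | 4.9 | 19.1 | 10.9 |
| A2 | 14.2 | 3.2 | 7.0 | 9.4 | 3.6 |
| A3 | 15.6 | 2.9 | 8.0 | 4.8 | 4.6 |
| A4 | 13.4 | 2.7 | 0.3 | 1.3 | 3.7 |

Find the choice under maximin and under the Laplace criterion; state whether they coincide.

Row minima: A1=4.9, A2=3.2, A3=2.9, A4=0.3
Best worst-case = 4.9 → A1.
Row averages: A1=11.86, A2=7.48, A3=7.18, A4=4.28
Highest average = 11.86 → A1.

maximin → A1; laplace → A1 (agree)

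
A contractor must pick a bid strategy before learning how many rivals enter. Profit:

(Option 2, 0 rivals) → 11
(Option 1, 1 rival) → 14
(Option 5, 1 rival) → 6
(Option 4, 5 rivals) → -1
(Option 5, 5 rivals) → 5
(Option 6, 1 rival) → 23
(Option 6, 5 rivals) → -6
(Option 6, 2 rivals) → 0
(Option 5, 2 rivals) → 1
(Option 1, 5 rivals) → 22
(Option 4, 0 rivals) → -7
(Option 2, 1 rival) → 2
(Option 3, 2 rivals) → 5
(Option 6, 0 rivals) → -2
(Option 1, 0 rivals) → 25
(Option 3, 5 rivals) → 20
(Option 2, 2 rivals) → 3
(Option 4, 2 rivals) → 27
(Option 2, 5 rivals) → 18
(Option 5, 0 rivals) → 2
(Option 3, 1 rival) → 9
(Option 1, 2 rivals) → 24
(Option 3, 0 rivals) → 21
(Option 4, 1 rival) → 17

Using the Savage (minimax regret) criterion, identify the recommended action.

Option 1

Column bests: 0 rivals=25, 1 rival=23, 2 rivals=27, 5 rivals=22.
Option 1 regrets: 0, 9, 3, 0 → max 9
Option 2 regrets: 14, 21, 24, 4 → max 24
Option 3 regrets: 4, 14, 22, 2 → max 22
Option 4 regrets: 32, 6, 0, 23 → max 32
Option 5 regrets: 23, 17, 26, 17 → max 26
Option 6 regrets: 27, 0, 27, 28 → max 28
Smallest max regret = 9 → Option 1.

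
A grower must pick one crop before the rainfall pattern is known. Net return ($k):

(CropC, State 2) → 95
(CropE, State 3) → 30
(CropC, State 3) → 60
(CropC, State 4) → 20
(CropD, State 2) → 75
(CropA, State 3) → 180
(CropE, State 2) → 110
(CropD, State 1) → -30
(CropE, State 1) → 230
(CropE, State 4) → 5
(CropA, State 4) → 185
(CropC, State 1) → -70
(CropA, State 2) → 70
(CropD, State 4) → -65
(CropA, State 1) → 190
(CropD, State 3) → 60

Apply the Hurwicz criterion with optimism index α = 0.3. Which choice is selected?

CropA

CropE: 0.3·230 + 0.7·5 = 72.5
CropC: 0.3·95 + 0.7·(-70) = -20.5
CropD: 0.3·75 + 0.7·(-65) = -23
CropA: 0.3·190 + 0.7·70 = 106
Highest Hurwicz score = 106 → CropA.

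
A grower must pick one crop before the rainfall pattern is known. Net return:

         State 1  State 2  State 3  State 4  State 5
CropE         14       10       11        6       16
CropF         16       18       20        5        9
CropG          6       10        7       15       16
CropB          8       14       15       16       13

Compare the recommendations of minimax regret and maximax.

minimax regret → CropB; maximax → CropF (disagree)

Column bests: State 1=16, State 2=18, State 3=20, State 4=16, State 5=16.
CropE regrets: 2, 8, 9, 10, 0 → max 10
CropF regrets: 0, 0, 0, 11, 7 → max 11
CropG regrets: 10, 8, 13, 1, 0 → max 13
CropB regrets: 8, 4, 5, 0, 3 → max 8
Smallest max regret = 8 → CropB.
Row maxima: CropE=16, CropF=20, CropG=16, CropB=16
Best best-case = 20 → CropF.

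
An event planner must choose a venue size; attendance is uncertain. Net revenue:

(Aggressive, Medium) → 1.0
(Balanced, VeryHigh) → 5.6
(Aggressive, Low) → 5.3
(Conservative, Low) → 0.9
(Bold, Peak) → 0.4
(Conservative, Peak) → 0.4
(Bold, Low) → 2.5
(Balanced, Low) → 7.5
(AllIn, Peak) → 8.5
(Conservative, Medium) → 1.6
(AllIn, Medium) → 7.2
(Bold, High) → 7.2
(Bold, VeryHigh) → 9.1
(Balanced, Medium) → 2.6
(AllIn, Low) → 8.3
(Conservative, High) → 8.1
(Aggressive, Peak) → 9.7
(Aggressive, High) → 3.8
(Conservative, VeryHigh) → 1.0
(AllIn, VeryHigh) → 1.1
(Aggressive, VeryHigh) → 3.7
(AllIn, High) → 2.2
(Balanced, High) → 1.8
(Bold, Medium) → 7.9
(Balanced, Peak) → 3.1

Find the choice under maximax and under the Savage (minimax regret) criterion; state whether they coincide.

Row maxima: Conservative=8.1, Balanced=7.5, Aggressive=9.7, Bold=9.1, AllIn=8.5
Best best-case = 9.7 → Aggressive.
Column bests: Low=8.3, Medium=7.9, High=8.1, VeryHigh=9.1, Peak=9.7.
Conservative regrets: 7.4, 6.3, 0.0, 8.1, 9.3 → max 9.3
Balanced regrets: 0.8, 5.3, 6.3, 3.5, 6.6 → max 6.6
Aggressive regrets: 3.0, 6.9, 4.3, 5.4, 0.0 → max 6.9
Bold regrets: 5.8, 0.0, 0.9, 0.0, 9.3 → max 9.3
AllIn regrets: 0.0, 0.7, 5.9, 8.0, 1.2 → max 8.0
Smallest max regret = 6.6 → Balanced.

maximax → Aggressive; minimax regret → Balanced (disagree)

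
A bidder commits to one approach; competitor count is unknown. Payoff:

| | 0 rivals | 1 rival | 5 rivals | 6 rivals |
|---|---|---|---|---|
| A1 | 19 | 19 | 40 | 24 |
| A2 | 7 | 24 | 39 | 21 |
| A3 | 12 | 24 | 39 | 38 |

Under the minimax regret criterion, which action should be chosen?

Column bests: 0 rivals=19, 1 rival=24, 5 rivals=40, 6 rivals=38.
A1 regrets: 0, 5, 0, 14 → max 14
A2 regrets: 12, 0, 1, 17 → max 17
A3 regrets: 7, 0, 1, 0 → max 7
Smallest max regret = 7 → A3.

A3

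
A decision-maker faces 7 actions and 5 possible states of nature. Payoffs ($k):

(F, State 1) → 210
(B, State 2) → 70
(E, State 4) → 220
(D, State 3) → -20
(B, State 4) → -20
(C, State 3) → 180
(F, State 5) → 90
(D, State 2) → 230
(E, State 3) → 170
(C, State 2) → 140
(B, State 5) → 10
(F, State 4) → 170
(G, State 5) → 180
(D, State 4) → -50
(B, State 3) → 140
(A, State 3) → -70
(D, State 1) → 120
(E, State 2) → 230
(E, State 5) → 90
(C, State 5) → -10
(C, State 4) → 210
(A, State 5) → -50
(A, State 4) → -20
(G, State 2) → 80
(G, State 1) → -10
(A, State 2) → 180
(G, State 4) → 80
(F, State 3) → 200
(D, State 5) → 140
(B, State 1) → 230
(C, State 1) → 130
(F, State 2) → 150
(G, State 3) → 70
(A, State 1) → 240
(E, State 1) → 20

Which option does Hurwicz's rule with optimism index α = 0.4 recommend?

A: 0.4·240 + 0.6·(-70) = 54
B: 0.4·230 + 0.6·(-20) = 80
C: 0.4·210 + 0.6·(-10) = 78
D: 0.4·230 + 0.6·(-50) = 62
E: 0.4·230 + 0.6·20 = 104
F: 0.4·210 + 0.6·90 = 138
G: 0.4·180 + 0.6·(-10) = 66
Highest Hurwicz score = 138 → F.

F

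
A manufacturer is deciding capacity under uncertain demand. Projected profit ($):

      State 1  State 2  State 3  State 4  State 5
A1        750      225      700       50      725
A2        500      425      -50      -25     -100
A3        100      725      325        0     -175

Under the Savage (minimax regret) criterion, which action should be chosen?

Column bests: State 1=750, State 2=725, State 3=700, State 4=50, State 5=725.
A1 regrets: 0, 500, 0, 0, 0 → max 500
A2 regrets: 250, 300, 750, 75, 825 → max 825
A3 regrets: 650, 0, 375, 50, 900 → max 900
Smallest max regret = 500 → A1.

A1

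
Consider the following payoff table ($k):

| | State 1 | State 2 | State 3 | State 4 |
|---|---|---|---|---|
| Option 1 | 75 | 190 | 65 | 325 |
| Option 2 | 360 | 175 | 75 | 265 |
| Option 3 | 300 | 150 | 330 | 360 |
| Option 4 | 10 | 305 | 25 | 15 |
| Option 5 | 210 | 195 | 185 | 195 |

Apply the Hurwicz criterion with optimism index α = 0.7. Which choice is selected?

Option 1: 0.7·325 + 0.3·65 = 247
Option 2: 0.7·360 + 0.3·75 = 274.5
Option 3: 0.7·360 + 0.3·150 = 297
Option 4: 0.7·305 + 0.3·10 = 216.5
Option 5: 0.7·210 + 0.3·185 = 202.5
Highest Hurwicz score = 297 → Option 3.

Option 3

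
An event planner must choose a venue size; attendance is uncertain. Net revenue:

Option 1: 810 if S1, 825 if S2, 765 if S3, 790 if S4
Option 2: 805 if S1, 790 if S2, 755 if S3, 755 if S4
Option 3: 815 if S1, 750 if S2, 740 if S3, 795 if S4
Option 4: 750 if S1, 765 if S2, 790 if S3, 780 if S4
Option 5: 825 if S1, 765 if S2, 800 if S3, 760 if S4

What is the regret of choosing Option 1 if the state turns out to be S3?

Best payoff under S3 is 800.
Regret = 800 − 765 = 35.

35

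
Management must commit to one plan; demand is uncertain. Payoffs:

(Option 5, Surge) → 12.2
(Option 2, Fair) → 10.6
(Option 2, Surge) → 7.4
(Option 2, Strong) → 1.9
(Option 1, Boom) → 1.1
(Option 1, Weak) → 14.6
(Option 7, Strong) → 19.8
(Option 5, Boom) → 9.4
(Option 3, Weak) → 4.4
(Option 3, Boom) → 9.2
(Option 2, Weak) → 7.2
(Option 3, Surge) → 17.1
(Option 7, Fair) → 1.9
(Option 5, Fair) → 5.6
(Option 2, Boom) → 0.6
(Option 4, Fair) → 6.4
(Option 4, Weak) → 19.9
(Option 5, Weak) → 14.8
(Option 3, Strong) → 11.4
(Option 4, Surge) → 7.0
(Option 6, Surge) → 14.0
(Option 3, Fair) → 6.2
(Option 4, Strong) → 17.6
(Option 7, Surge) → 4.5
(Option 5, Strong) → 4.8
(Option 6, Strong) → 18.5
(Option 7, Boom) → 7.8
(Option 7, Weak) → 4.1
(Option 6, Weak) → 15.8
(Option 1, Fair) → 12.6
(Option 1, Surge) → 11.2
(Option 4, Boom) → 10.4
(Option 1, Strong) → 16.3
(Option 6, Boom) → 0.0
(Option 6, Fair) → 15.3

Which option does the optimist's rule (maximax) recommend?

Row maxima: Option 1=16.3, Option 2=10.6, Option 3=17.1, Option 4=19.9, Option 5=14.8, Option 6=18.5, Option 7=19.8
Best best-case = 19.9 → Option 4.

Option 4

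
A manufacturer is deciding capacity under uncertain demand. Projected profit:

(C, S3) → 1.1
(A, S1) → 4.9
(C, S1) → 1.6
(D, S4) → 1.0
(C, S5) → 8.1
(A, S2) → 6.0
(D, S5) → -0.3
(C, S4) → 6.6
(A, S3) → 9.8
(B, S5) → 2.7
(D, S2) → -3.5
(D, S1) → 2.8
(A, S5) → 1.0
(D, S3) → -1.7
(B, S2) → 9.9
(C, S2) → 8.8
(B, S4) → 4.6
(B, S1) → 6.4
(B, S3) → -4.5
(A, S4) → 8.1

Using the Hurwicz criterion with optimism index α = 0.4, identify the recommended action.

A: 0.4·9.8 + 0.6·1.0 = 4.52
B: 0.4·9.9 + 0.6·(-4.5) = 1.26
C: 0.4·8.8 + 0.6·1.1 = 4.18
D: 0.4·2.8 + 0.6·(-3.5) = -0.98
Highest Hurwicz score = 4.52 → A.

A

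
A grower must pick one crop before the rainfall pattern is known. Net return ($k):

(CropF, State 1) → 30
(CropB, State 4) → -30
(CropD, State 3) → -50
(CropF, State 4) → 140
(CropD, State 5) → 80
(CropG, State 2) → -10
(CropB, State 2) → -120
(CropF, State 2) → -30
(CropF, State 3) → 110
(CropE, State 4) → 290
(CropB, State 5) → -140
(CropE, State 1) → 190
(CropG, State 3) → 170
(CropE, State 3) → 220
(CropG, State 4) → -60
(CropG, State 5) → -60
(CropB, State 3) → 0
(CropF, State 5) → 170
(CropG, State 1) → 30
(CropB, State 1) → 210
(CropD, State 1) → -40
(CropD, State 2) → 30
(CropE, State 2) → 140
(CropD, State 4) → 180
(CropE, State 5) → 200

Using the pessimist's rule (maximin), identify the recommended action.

Row minima: CropD=-50, CropF=-30, CropG=-60, CropB=-140, CropE=140
Best worst-case = 140 → CropE.

CropE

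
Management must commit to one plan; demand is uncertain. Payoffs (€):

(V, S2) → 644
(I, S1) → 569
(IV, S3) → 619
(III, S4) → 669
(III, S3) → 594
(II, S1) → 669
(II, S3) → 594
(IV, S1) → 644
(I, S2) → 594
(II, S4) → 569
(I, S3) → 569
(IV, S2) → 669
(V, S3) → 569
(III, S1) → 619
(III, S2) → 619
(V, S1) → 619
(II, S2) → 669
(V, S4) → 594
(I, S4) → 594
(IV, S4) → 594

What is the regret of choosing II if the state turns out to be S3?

Best payoff under S3 is 619.
Regret = 619 − 594 = 25.

25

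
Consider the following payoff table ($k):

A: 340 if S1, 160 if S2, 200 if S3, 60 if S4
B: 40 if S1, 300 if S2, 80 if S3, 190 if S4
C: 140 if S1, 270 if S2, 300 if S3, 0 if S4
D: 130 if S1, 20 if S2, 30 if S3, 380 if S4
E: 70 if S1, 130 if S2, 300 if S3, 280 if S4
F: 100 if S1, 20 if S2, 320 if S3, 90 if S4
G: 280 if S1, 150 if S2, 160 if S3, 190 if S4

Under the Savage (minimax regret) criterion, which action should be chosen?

Column bests: S1=340, S2=300, S3=320, S4=380.
A regrets: 0, 140, 120, 320 → max 320
B regrets: 300, 0, 240, 190 → max 300
C regrets: 200, 30, 20, 380 → max 380
D regrets: 210, 280, 290, 0 → max 290
E regrets: 270, 170, 20, 100 → max 270
F regrets: 240, 280, 0, 290 → max 290
G regrets: 60, 150, 160, 190 → max 190
Smallest max regret = 190 → G.

G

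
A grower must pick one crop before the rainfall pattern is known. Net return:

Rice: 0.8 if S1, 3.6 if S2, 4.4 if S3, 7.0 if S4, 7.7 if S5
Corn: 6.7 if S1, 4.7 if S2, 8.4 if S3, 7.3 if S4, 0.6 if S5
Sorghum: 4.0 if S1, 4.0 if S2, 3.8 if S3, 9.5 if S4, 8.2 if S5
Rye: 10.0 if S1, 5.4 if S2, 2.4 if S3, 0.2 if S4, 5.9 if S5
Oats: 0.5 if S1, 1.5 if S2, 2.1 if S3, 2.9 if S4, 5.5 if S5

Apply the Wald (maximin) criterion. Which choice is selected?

Row minima: Rice=0.8, Corn=0.6, Sorghum=3.8, Rye=0.2, Oats=0.5
Best worst-case = 3.8 → Sorghum.

Sorghum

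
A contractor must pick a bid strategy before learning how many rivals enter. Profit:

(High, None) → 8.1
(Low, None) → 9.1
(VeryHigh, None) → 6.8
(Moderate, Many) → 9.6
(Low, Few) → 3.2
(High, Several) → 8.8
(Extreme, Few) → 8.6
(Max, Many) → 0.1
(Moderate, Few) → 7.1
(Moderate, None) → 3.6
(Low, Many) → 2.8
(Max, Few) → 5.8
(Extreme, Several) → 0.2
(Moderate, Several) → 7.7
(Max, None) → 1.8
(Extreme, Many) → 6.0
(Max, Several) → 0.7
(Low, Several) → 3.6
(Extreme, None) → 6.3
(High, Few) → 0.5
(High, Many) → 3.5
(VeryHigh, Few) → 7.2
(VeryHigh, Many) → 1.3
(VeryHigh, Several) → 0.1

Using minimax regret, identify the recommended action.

Column bests: None=9.1, Few=8.6, Several=8.8, Many=9.6.
Low regrets: 0.0, 5.4, 5.2, 6.8 → max 6.8
Moderate regrets: 5.5, 1.5, 1.1, 0.0 → max 5.5
High regrets: 1.0, 8.1, 0.0, 6.1 → max 8.1
VeryHigh regrets: 2.3, 1.4, 8.7, 8.3 → max 8.7
Extreme regrets: 2.8, 0.0, 8.6, 3.6 → max 8.6
Max regrets: 7.3, 2.8, 8.1, 9.5 → max 9.5
Smallest max regret = 5.5 → Moderate.

Moderate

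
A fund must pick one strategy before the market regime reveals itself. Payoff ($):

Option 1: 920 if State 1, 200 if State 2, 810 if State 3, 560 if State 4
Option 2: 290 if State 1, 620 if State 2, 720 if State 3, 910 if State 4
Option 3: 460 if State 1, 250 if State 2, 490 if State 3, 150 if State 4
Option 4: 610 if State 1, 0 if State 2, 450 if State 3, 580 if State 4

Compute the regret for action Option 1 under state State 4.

350

Best payoff under State 4 is 910.
Regret = 910 − 560 = 350.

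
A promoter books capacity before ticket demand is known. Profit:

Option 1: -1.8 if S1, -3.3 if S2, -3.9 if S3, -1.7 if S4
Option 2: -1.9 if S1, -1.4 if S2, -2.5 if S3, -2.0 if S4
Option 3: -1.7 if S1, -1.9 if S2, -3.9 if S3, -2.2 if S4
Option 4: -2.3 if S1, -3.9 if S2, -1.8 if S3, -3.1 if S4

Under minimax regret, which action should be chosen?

Option 2

Column bests: S1=-1.7, S2=-1.4, S3=-1.8, S4=-1.7.
Option 1 regrets: 0.1, 1.9, 2.1, 0.0 → max 2.1
Option 2 regrets: 0.2, 0.0, 0.7, 0.3 → max 0.7
Option 3 regrets: 0.0, 0.5, 2.1, 0.5 → max 2.1
Option 4 regrets: 0.6, 2.5, 0.0, 1.4 → max 2.5
Smallest max regret = 0.7 → Option 2.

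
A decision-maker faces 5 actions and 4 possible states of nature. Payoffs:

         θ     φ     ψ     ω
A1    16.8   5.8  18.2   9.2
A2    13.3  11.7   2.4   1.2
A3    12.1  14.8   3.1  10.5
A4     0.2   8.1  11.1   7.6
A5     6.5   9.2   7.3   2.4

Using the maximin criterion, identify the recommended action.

Row minima: A1=5.8, A2=1.2, A3=3.1, A4=0.2, A5=2.4
Best worst-case = 5.8 → A1.

A1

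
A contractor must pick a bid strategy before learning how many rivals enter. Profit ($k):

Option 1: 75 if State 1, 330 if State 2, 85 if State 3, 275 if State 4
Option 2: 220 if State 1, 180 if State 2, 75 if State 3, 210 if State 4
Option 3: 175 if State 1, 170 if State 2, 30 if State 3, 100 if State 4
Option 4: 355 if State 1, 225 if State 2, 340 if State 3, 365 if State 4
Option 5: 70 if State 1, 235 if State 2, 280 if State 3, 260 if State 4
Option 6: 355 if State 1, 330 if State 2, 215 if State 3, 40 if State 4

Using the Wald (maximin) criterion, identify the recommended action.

Option 4

Row minima: Option 1=75, Option 2=75, Option 3=30, Option 4=225, Option 5=70, Option 6=40
Best worst-case = 225 → Option 4.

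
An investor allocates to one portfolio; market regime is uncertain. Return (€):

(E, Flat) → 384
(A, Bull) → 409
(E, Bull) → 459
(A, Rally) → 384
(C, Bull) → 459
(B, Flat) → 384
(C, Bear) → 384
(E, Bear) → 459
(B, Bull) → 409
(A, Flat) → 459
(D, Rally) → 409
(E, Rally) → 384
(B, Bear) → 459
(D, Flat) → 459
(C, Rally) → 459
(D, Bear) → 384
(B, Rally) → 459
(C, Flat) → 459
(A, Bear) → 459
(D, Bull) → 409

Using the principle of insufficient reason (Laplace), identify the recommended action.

Row averages: A=427.75, B=427.75, C=440.25, D=415.25, E=421.5
Highest average = 440.25 → C.

C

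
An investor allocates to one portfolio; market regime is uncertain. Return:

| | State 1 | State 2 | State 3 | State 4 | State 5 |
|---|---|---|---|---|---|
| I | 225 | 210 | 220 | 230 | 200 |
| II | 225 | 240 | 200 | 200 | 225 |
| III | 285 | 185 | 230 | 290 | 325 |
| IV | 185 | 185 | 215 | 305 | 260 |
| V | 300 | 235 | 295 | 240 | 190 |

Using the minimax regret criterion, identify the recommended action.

Column bests: State 1=300, State 2=240, State 3=295, State 4=305, State 5=325.
I regrets: 75, 30, 75, 75, 125 → max 125
II regrets: 75, 0, 95, 105, 100 → max 105
III regrets: 15, 55, 65, 15, 0 → max 65
IV regrets: 115, 55, 80, 0, 65 → max 115
V regrets: 0, 5, 0, 65, 135 → max 135
Smallest max regret = 65 → III.

III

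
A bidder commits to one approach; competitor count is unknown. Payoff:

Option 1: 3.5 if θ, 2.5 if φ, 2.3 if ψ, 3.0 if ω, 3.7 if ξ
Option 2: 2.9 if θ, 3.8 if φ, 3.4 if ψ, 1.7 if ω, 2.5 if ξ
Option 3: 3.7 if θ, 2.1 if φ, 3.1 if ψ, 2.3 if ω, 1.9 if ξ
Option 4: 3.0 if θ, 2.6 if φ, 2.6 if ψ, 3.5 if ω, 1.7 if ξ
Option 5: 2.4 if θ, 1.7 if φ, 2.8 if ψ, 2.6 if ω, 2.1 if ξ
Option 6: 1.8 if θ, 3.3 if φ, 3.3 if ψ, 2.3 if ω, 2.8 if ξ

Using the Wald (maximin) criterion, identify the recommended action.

Row minima: Option 1=2.3, Option 2=1.7, Option 3=1.9, Option 4=1.7, Option 5=1.7, Option 6=1.8
Best worst-case = 2.3 → Option 1.

Option 1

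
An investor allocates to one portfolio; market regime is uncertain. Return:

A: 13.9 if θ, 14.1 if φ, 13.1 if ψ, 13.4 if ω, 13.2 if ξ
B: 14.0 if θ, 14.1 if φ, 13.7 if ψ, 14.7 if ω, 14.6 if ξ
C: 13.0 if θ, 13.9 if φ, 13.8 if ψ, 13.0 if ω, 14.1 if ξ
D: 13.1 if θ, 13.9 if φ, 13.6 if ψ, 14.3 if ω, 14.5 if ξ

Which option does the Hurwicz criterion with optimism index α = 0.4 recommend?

A: 0.4·14.1 + 0.6·13.1 = 13.5
B: 0.4·14.7 + 0.6·13.7 = 14.1
C: 0.4·14.1 + 0.6·13.0 = 13.44
D: 0.4·14.5 + 0.6·13.1 = 13.66
Highest Hurwicz score = 14.1 → B.

B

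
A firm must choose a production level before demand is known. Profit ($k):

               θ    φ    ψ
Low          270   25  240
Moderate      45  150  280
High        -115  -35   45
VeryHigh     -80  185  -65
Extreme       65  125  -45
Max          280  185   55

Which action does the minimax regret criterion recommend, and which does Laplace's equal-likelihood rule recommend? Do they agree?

Column bests: θ=280, φ=185, ψ=280.
Low regrets: 10, 160, 40 → max 160
Moderate regrets: 235, 35, 0 → max 235
High regrets: 395, 220, 235 → max 395
VeryHigh regrets: 360, 0, 345 → max 360
Extreme regrets: 215, 60, 325 → max 325
Max regrets: 0, 0, 225 → max 225
Smallest max regret = 160 → Low.
Row averages: Low=535/3, Moderate=475/3, High=-35, VeryHigh=40/3, Extreme=145/3, Max=520/3
Highest average = 535/3 → Low.

minimax regret → Low; laplace → Low (agree)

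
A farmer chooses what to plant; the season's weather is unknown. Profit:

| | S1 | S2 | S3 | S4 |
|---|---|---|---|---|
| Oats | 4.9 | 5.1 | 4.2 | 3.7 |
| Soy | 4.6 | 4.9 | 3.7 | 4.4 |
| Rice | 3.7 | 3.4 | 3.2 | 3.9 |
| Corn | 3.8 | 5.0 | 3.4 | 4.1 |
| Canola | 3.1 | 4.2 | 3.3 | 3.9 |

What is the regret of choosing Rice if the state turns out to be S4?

0.5

Best payoff under S4 is 4.4.
Regret = 4.4 − 3.9 = 0.5.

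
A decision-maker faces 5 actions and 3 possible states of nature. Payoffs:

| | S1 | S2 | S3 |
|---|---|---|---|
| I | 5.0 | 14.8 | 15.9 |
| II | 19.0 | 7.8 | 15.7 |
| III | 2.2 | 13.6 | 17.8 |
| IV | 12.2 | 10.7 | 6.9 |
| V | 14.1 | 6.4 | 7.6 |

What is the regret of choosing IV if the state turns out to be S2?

Best payoff under S2 is 14.8.
Regret = 14.8 − 10.7 = 4.1.

4.1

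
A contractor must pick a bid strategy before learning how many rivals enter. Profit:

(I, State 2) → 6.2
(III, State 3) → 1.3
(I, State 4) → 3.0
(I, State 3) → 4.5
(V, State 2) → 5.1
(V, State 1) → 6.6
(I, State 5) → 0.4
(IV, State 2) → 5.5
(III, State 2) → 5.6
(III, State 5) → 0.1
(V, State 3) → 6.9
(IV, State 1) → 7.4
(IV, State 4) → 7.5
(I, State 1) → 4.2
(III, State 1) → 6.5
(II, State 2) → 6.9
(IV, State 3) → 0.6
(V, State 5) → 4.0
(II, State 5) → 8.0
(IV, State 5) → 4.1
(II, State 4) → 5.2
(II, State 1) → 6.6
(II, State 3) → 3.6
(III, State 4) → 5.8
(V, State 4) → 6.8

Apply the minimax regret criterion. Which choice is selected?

Column bests: State 1=7.4, State 2=6.9, State 3=6.9, State 4=7.5, State 5=8.0.
I regrets: 3.2, 0.7, 2.4, 4.5, 7.6 → max 7.6
II regrets: 0.8, 0.0, 3.3, 2.3, 0.0 → max 3.3
III regrets: 0.9, 1.3, 5.6, 1.7, 7.9 → max 7.9
IV regrets: 0.0, 1.4, 6.3, 0.0, 3.9 → max 6.3
V regrets: 0.8, 1.8, 0.0, 0.7, 4.0 → max 4.0
Smallest max regret = 3.3 → II.

II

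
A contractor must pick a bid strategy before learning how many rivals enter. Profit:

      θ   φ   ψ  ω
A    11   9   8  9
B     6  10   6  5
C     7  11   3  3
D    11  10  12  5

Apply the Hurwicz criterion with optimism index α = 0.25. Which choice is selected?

A

A: 0.25·11 + 0.75·8 = 8.75
B: 0.25·10 + 0.75·5 = 6.25
C: 0.25·11 + 0.75·3 = 5
D: 0.25·12 + 0.75·5 = 6.75
Highest Hurwicz score = 8.75 → A.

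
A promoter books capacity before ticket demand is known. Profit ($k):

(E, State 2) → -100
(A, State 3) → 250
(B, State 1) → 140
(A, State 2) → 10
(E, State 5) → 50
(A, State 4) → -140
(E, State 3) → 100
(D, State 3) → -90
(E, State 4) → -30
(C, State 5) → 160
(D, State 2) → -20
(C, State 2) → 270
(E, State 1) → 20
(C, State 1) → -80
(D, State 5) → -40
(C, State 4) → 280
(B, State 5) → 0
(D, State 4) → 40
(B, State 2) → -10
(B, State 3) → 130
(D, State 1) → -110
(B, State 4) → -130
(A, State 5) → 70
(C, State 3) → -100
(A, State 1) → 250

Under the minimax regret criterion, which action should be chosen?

Column bests: State 1=250, State 2=270, State 3=250, State 4=280, State 5=160.
A regrets: 0, 260, 0, 420, 90 → max 420
B regrets: 110, 280, 120, 410, 160 → max 410
C regrets: 330, 0, 350, 0, 0 → max 350
D regrets: 360, 290, 340, 240, 200 → max 360
E regrets: 230, 370, 150, 310, 110 → max 370
Smallest max regret = 350 → C.

C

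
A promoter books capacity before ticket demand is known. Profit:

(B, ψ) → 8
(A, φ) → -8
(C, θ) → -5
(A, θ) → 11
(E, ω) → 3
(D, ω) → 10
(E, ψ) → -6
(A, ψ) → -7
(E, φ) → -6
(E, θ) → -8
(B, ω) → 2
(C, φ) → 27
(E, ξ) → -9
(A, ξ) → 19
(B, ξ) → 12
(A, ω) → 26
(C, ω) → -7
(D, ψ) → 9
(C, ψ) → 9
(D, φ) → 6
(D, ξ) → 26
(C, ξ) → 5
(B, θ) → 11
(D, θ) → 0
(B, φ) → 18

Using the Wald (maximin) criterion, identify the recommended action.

B

Row minima: A=-8, B=2, C=-7, D=0, E=-9
Best worst-case = 2 → B.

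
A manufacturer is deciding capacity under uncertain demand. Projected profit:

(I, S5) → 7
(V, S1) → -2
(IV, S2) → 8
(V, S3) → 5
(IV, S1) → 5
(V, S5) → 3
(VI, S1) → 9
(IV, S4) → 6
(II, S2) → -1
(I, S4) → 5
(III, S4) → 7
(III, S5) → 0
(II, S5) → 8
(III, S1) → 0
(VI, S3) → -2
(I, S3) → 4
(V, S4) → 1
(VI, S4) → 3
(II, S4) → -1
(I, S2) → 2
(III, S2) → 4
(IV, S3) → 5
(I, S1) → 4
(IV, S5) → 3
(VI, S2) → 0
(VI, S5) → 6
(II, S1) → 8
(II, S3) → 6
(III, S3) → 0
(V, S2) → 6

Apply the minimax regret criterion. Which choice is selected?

IV

Column bests: S1=9, S2=8, S3=6, S4=7, S5=8.
I regrets: 5, 6, 2, 2, 1 → max 6
II regrets: 1, 9, 0, 8, 0 → max 9
III regrets: 9, 4, 6, 0, 8 → max 9
IV regrets: 4, 0, 1, 1, 5 → max 5
V regrets: 11, 2, 1, 6, 5 → max 11
VI regrets: 0, 8, 8, 4, 2 → max 8
Smallest max regret = 5 → IV.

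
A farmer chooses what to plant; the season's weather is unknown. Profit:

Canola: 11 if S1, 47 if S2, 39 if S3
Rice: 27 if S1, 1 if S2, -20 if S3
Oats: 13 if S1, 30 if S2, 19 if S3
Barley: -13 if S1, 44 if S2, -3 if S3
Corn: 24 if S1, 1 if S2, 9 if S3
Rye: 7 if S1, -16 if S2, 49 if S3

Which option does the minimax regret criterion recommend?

Canola

Column bests: S1=27, S2=47, S3=49.
Canola regrets: 16, 0, 10 → max 16
Rice regrets: 0, 46, 69 → max 69
Oats regrets: 14, 17, 30 → max 30
Barley regrets: 40, 3, 52 → max 52
Corn regrets: 3, 46, 40 → max 46
Rye regrets: 20, 63, 0 → max 63
Smallest max regret = 16 → Canola.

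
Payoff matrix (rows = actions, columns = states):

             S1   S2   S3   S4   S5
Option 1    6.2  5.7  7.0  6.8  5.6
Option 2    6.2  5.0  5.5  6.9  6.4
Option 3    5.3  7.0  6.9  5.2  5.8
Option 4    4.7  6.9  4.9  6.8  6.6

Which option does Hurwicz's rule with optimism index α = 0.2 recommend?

Option 1: 0.2·7.0 + 0.8·5.6 = 5.88
Option 2: 0.2·6.9 + 0.8·5.0 = 5.38
Option 3: 0.2·7.0 + 0.8·5.2 = 5.56
Option 4: 0.2·6.9 + 0.8·4.7 = 5.14
Highest Hurwicz score = 5.88 → Option 1.

Option 1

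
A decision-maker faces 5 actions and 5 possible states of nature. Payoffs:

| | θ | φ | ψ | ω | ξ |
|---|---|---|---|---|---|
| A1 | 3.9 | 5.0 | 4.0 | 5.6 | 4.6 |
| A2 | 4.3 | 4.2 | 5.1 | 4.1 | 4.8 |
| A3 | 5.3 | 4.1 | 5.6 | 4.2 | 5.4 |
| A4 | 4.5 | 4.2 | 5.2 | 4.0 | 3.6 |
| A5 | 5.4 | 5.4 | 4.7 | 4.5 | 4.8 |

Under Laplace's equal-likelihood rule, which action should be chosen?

A5

Row averages: A1=4.62, A2=4.5, A3=4.92, A4=4.3, A5=4.96
Highest average = 4.96 → A5.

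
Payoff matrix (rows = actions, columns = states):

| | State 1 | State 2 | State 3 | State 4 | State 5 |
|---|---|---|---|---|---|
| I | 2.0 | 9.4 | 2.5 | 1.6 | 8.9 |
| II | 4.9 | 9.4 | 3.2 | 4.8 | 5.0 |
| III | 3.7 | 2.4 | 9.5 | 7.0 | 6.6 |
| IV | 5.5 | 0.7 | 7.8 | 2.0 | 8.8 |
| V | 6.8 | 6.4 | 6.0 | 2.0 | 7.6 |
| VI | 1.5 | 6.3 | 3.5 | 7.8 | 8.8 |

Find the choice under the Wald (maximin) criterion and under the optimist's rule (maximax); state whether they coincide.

Row minima: I=1.6, II=3.2, III=2.4, IV=0.7, V=2.0, VI=1.5
Best worst-case = 3.2 → II.
Row maxima: I=9.4, II=9.4, III=9.5, IV=8.8, V=7.6, VI=8.8
Best best-case = 9.5 → III.

maximin → II; maximax → III (disagree)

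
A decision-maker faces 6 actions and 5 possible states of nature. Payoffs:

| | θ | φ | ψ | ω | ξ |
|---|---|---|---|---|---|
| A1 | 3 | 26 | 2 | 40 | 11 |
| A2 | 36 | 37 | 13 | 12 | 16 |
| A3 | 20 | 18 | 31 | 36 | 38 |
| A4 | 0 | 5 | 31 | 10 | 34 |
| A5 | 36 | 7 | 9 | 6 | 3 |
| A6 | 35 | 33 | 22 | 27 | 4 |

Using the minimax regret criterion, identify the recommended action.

A3

Column bests: θ=36, φ=37, ψ=31, ω=40, ξ=38.
A1 regrets: 33, 11, 29, 0, 27 → max 33
A2 regrets: 0, 0, 18, 28, 22 → max 28
A3 regrets: 16, 19, 0, 4, 0 → max 19
A4 regrets: 36, 32, 0, 30, 4 → max 36
A5 regrets: 0, 30, 22, 34, 35 → max 35
A6 regrets: 1, 4, 9, 13, 34 → max 34
Smallest max regret = 19 → A3.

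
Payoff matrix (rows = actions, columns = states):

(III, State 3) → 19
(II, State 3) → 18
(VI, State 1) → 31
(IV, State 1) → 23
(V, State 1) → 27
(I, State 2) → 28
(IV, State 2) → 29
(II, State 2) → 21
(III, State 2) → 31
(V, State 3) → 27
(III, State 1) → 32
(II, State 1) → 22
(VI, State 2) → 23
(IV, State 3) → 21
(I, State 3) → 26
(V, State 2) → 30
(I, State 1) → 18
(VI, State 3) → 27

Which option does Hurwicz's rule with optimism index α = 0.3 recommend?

V

I: 0.3·28 + 0.7·18 = 21
II: 0.3·22 + 0.7·18 = 19.2
III: 0.3·32 + 0.7·19 = 22.9
IV: 0.3·29 + 0.7·21 = 23.4
V: 0.3·30 + 0.7·27 = 27.9
VI: 0.3·31 + 0.7·23 = 25.4
Highest Hurwicz score = 27.9 → V.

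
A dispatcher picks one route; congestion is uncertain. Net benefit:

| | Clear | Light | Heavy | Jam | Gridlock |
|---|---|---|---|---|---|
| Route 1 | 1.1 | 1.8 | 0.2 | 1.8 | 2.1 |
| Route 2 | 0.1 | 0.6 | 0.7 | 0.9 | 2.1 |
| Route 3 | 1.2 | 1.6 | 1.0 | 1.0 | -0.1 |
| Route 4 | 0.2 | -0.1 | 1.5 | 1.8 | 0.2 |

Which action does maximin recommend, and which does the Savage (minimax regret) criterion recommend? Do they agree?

maximin → Route 1; minimax regret → Route 2 (disagree)

Row minima: Route 1=0.2, Route 2=0.1, Route 3=-0.1, Route 4=-0.1
Best worst-case = 0.2 → Route 1.
Column bests: Clear=1.2, Light=1.8, Heavy=1.5, Jam=1.8, Gridlock=2.1.
Route 1 regrets: 0.1, 0.0, 1.3, 0.0, 0.0 → max 1.3
Route 2 regrets: 1.1, 1.2, 0.8, 0.9, 0.0 → max 1.2
Route 3 regrets: 0.0, 0.2, 0.5, 0.8, 2.2 → max 2.2
Route 4 regrets: 1.0, 1.9, 0.0, 0.0, 1.9 → max 1.9
Smallest max regret = 1.2 → Route 2.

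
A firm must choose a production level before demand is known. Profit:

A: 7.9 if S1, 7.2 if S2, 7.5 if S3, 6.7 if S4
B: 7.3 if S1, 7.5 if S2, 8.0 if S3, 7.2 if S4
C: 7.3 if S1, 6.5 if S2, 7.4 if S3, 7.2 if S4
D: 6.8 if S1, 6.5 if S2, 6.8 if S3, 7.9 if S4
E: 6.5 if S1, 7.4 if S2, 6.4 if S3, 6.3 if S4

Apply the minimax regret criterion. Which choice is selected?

B

Column bests: S1=7.9, S2=7.5, S3=8.0, S4=7.9.
A regrets: 0.0, 0.3, 0.5, 1.2 → max 1.2
B regrets: 0.6, 0.0, 0.0, 0.7 → max 0.7
C regrets: 0.6, 1.0, 0.6, 0.7 → max 1.0
D regrets: 1.1, 1.0, 1.2, 0.0 → max 1.2
E regrets: 1.4, 0.1, 1.6, 1.6 → max 1.6
Smallest max regret = 0.7 → B.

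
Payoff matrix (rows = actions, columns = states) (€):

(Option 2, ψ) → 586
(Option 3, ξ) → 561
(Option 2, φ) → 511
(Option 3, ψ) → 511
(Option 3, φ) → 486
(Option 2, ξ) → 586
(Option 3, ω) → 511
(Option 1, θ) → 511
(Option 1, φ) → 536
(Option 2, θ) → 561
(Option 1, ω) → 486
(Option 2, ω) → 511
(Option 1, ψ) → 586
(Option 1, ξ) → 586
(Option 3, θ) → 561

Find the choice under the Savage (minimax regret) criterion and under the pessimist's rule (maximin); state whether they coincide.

Column bests: θ=561, φ=536, ψ=586, ω=511, ξ=586.
Option 1 regrets: 50, 0, 0, 25, 0 → max 50
Option 2 regrets: 0, 25, 0, 0, 0 → max 25
Option 3 regrets: 0, 50, 75, 0, 25 → max 75
Smallest max regret = 25 → Option 2.
Row minima: Option 1=486, Option 2=511, Option 3=486
Best worst-case = 511 → Option 2.

minimax regret → Option 2; maximin → Option 2 (agree)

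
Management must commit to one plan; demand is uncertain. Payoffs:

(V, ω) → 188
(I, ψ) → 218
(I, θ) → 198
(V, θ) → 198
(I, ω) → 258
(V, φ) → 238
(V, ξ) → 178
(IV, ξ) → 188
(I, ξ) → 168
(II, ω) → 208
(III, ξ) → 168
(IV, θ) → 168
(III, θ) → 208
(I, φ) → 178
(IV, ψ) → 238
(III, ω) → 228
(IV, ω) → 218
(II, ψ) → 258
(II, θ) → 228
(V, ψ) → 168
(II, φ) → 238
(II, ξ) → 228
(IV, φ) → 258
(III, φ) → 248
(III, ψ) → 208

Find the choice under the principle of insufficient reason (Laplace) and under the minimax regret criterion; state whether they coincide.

Row averages: I=204, II=232, III=212, IV=214, V=194
Highest average = 232 → II.
Column bests: θ=228, φ=258, ψ=258, ω=258, ξ=228.
I regrets: 30, 80, 40, 0, 60 → max 80
II regrets: 0, 20, 0, 50, 0 → max 50
III regrets: 20, 10, 50, 30, 60 → max 60
IV regrets: 60, 0, 20, 40, 40 → max 60
V regrets: 30, 20, 90, 70, 50 → max 90
Smallest max regret = 50 → II.

laplace → II; minimax regret → II (agree)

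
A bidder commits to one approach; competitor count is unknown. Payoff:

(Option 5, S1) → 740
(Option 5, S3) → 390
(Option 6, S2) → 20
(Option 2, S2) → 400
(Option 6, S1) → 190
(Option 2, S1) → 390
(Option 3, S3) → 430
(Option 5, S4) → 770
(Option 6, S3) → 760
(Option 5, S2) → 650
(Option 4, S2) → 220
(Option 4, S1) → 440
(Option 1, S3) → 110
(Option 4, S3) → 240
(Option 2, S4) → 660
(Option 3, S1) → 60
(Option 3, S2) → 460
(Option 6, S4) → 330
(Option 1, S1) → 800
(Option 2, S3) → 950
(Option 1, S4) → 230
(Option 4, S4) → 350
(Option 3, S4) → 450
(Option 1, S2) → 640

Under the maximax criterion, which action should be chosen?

Row maxima: Option 1=800, Option 2=950, Option 3=460, Option 4=440, Option 5=770, Option 6=760
Best best-case = 950 → Option 2.

Option 2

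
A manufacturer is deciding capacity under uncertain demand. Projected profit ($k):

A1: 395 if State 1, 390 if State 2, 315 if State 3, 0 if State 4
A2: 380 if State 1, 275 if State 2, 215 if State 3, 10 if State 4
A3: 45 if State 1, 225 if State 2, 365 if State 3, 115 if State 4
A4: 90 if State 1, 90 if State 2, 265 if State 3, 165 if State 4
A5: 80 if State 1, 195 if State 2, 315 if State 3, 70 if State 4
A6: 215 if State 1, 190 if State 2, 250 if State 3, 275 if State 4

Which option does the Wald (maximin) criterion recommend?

A6

Row minima: A1=0, A2=10, A3=45, A4=90, A5=70, A6=190
Best worst-case = 190 → A6.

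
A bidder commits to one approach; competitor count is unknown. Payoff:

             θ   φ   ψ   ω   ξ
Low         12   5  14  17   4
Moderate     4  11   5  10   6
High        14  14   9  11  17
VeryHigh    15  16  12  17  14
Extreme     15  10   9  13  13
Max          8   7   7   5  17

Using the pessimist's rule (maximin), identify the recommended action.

VeryHigh

Row minima: Low=4, Moderate=4, High=9, VeryHigh=12, Extreme=9, Max=5
Best worst-case = 12 → VeryHigh.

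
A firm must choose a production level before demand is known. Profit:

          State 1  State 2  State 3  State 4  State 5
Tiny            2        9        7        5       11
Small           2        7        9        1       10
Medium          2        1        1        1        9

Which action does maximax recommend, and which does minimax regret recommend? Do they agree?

Row maxima: Tiny=11, Small=10, Medium=9
Best best-case = 11 → Tiny.
Column bests: State 1=2, State 2=9, State 3=9, State 4=5, State 5=11.
Tiny regrets: 0, 0, 2, 0, 0 → max 2
Small regrets: 0, 2, 0, 4, 1 → max 4
Medium regrets: 0, 8, 8, 4, 2 → max 8
Smallest max regret = 2 → Tiny.

maximax → Tiny; minimax regret → Tiny (agree)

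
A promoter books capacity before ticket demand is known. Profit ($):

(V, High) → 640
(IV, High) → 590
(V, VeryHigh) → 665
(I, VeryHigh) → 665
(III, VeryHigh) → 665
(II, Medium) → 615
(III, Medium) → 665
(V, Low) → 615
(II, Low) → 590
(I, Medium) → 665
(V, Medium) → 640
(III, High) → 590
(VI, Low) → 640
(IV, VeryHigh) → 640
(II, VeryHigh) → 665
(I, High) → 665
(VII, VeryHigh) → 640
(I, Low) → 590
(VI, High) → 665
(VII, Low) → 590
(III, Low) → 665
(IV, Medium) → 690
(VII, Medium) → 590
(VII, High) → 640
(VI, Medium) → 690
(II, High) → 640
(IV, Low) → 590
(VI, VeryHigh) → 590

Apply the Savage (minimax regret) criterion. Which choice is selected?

V

Column bests: Low=665, Medium=690, High=665, VeryHigh=665.
I regrets: 75, 25, 0, 0 → max 75
II regrets: 75, 75, 25, 0 → max 75
III regrets: 0, 25, 75, 0 → max 75
IV regrets: 75, 0, 75, 25 → max 75
V regrets: 50, 50, 25, 0 → max 50
VI regrets: 25, 0, 0, 75 → max 75
VII regrets: 75, 100, 25, 25 → max 100
Smallest max regret = 50 → V.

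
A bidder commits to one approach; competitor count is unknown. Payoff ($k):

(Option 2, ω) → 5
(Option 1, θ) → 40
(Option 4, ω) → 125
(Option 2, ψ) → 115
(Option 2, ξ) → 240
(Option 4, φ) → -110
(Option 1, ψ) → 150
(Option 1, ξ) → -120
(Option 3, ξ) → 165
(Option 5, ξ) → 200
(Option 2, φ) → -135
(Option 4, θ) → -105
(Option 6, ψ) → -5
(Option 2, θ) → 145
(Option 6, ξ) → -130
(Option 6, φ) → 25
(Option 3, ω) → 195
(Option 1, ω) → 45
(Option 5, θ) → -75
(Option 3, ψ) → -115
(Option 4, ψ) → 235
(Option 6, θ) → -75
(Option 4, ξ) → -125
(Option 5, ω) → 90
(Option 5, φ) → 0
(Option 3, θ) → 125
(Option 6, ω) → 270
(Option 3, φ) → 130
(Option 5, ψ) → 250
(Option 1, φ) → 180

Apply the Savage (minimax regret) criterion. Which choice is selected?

Column bests: θ=145, φ=180, ψ=250, ω=270, ξ=240.
Option 1 regrets: 105, 0, 100, 225, 360 → max 360
Option 2 regrets: 0, 315, 135, 265, 0 → max 315
Option 3 regrets: 20, 50, 365, 75, 75 → max 365
Option 4 regrets: 250, 290, 15, 145, 365 → max 365
Option 5 regrets: 220, 180, 0, 180, 40 → max 220
Option 6 regrets: 220, 155, 255, 0, 370 → max 370
Smallest max regret = 220 → Option 5.

Option 5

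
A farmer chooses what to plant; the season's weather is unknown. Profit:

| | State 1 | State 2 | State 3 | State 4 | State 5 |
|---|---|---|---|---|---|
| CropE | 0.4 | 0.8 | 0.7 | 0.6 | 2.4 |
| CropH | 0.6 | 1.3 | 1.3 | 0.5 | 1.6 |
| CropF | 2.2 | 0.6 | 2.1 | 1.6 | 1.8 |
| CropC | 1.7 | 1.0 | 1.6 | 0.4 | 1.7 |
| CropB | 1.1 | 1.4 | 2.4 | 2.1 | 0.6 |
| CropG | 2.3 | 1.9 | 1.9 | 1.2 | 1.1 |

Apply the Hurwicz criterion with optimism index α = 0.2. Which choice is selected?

CropG

CropE: 0.2·2.4 + 0.8·0.4 = 0.8
CropH: 0.2·1.6 + 0.8·0.5 = 0.72
CropF: 0.2·2.2 + 0.8·0.6 = 0.92
CropC: 0.2·1.7 + 0.8·0.4 = 0.66
CropB: 0.2·2.4 + 0.8·0.6 = 0.96
CropG: 0.2·2.3 + 0.8·1.1 = 1.34
Highest Hurwicz score = 1.34 → CropG.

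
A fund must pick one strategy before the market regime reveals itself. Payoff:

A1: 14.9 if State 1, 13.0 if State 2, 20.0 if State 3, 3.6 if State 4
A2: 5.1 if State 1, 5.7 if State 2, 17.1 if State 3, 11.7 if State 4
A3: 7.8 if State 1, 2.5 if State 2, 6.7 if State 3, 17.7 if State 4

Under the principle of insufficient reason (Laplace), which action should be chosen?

Row averages: A1=12.875, A2=9.9, A3=8.675
Highest average = 12.875 → A1.

A1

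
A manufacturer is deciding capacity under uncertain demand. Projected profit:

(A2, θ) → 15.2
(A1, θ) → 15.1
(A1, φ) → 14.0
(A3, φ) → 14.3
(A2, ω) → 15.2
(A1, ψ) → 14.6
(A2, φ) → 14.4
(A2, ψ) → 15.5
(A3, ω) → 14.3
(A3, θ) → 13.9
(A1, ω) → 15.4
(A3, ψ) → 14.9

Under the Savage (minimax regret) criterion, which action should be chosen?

A2

Column bests: θ=15.2, φ=14.4, ψ=15.5, ω=15.4.
A1 regrets: 0.1, 0.4, 0.9, 0.0 → max 0.9
A2 regrets: 0.0, 0.0, 0.0, 0.2 → max 0.2
A3 regrets: 1.3, 0.1, 0.6, 1.1 → max 1.3
Smallest max regret = 0.2 → A2.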